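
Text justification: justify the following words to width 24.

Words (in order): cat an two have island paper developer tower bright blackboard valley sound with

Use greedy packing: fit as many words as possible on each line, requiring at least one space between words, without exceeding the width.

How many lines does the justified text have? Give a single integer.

Line 1: ['cat', 'an', 'two', 'have', 'island'] (min_width=22, slack=2)
Line 2: ['paper', 'developer', 'tower'] (min_width=21, slack=3)
Line 3: ['bright', 'blackboard', 'valley'] (min_width=24, slack=0)
Line 4: ['sound', 'with'] (min_width=10, slack=14)
Total lines: 4

Answer: 4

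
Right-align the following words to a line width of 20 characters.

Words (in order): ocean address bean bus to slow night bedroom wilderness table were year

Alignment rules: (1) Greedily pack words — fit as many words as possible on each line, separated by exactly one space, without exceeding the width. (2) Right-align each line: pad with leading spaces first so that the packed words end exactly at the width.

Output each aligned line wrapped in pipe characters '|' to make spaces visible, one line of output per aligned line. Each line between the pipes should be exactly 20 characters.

Line 1: ['ocean', 'address', 'bean'] (min_width=18, slack=2)
Line 2: ['bus', 'to', 'slow', 'night'] (min_width=17, slack=3)
Line 3: ['bedroom', 'wilderness'] (min_width=18, slack=2)
Line 4: ['table', 'were', 'year'] (min_width=15, slack=5)

Answer: |  ocean address bean|
|   bus to slow night|
|  bedroom wilderness|
|     table were year|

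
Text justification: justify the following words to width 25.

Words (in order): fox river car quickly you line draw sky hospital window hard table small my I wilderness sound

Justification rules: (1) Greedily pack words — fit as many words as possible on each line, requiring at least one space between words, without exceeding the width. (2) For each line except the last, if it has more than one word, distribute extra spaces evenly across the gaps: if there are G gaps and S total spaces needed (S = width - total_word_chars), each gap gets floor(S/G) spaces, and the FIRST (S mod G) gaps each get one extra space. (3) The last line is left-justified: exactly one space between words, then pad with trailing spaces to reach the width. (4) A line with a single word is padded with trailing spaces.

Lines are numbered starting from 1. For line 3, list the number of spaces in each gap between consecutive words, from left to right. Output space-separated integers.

Answer: 2 2 1

Derivation:
Line 1: ['fox', 'river', 'car', 'quickly', 'you'] (min_width=25, slack=0)
Line 2: ['line', 'draw', 'sky', 'hospital'] (min_width=22, slack=3)
Line 3: ['window', 'hard', 'table', 'small'] (min_width=23, slack=2)
Line 4: ['my', 'I', 'wilderness', 'sound'] (min_width=21, slack=4)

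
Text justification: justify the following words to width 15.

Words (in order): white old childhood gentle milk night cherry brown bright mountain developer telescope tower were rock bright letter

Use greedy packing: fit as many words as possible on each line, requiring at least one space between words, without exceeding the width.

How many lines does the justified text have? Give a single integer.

Line 1: ['white', 'old'] (min_width=9, slack=6)
Line 2: ['childhood'] (min_width=9, slack=6)
Line 3: ['gentle', 'milk'] (min_width=11, slack=4)
Line 4: ['night', 'cherry'] (min_width=12, slack=3)
Line 5: ['brown', 'bright'] (min_width=12, slack=3)
Line 6: ['mountain'] (min_width=8, slack=7)
Line 7: ['developer'] (min_width=9, slack=6)
Line 8: ['telescope', 'tower'] (min_width=15, slack=0)
Line 9: ['were', 'rock'] (min_width=9, slack=6)
Line 10: ['bright', 'letter'] (min_width=13, slack=2)
Total lines: 10

Answer: 10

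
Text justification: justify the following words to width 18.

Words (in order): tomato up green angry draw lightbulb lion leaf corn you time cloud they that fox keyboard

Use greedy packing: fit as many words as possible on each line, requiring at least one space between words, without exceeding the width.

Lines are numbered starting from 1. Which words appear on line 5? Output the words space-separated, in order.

Line 1: ['tomato', 'up', 'green'] (min_width=15, slack=3)
Line 2: ['angry', 'draw'] (min_width=10, slack=8)
Line 3: ['lightbulb', 'lion'] (min_width=14, slack=4)
Line 4: ['leaf', 'corn', 'you', 'time'] (min_width=18, slack=0)
Line 5: ['cloud', 'they', 'that'] (min_width=15, slack=3)
Line 6: ['fox', 'keyboard'] (min_width=12, slack=6)

Answer: cloud they that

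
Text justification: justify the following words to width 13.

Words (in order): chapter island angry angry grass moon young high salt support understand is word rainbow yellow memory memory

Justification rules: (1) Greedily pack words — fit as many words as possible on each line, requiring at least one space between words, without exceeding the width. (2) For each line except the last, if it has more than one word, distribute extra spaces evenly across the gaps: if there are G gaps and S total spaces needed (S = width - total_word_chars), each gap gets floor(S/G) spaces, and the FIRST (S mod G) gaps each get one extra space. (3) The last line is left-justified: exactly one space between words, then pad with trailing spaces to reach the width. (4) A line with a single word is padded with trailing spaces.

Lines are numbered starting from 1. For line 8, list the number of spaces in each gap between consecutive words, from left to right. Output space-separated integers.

Answer: 2

Derivation:
Line 1: ['chapter'] (min_width=7, slack=6)
Line 2: ['island', 'angry'] (min_width=12, slack=1)
Line 3: ['angry', 'grass'] (min_width=11, slack=2)
Line 4: ['moon', 'young'] (min_width=10, slack=3)
Line 5: ['high', 'salt'] (min_width=9, slack=4)
Line 6: ['support'] (min_width=7, slack=6)
Line 7: ['understand', 'is'] (min_width=13, slack=0)
Line 8: ['word', 'rainbow'] (min_width=12, slack=1)
Line 9: ['yellow', 'memory'] (min_width=13, slack=0)
Line 10: ['memory'] (min_width=6, slack=7)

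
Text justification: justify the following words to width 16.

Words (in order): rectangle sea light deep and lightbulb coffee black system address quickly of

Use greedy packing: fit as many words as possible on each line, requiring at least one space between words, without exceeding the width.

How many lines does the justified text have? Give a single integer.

Line 1: ['rectangle', 'sea'] (min_width=13, slack=3)
Line 2: ['light', 'deep', 'and'] (min_width=14, slack=2)
Line 3: ['lightbulb', 'coffee'] (min_width=16, slack=0)
Line 4: ['black', 'system'] (min_width=12, slack=4)
Line 5: ['address', 'quickly'] (min_width=15, slack=1)
Line 6: ['of'] (min_width=2, slack=14)
Total lines: 6

Answer: 6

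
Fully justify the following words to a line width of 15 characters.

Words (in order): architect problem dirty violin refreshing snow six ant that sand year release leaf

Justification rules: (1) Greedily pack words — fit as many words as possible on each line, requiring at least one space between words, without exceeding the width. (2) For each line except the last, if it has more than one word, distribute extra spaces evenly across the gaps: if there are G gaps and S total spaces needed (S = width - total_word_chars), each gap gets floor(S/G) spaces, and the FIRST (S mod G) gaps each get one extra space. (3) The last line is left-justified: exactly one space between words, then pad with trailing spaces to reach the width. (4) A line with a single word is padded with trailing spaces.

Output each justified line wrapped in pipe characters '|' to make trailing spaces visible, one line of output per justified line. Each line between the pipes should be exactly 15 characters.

Answer: |architect      |
|problem   dirty|
|violin         |
|refreshing snow|
|six   ant  that|
|sand       year|
|release leaf   |

Derivation:
Line 1: ['architect'] (min_width=9, slack=6)
Line 2: ['problem', 'dirty'] (min_width=13, slack=2)
Line 3: ['violin'] (min_width=6, slack=9)
Line 4: ['refreshing', 'snow'] (min_width=15, slack=0)
Line 5: ['six', 'ant', 'that'] (min_width=12, slack=3)
Line 6: ['sand', 'year'] (min_width=9, slack=6)
Line 7: ['release', 'leaf'] (min_width=12, slack=3)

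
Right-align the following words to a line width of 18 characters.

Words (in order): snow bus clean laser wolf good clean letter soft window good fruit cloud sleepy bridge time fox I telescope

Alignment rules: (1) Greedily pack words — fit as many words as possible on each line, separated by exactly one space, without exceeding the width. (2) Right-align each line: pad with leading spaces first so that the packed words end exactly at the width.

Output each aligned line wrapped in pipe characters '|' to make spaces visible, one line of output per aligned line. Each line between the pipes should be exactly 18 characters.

Line 1: ['snow', 'bus', 'clean'] (min_width=14, slack=4)
Line 2: ['laser', 'wolf', 'good'] (min_width=15, slack=3)
Line 3: ['clean', 'letter', 'soft'] (min_width=17, slack=1)
Line 4: ['window', 'good', 'fruit'] (min_width=17, slack=1)
Line 5: ['cloud', 'sleepy'] (min_width=12, slack=6)
Line 6: ['bridge', 'time', 'fox', 'I'] (min_width=17, slack=1)
Line 7: ['telescope'] (min_width=9, slack=9)

Answer: |    snow bus clean|
|   laser wolf good|
| clean letter soft|
| window good fruit|
|      cloud sleepy|
| bridge time fox I|
|         telescope|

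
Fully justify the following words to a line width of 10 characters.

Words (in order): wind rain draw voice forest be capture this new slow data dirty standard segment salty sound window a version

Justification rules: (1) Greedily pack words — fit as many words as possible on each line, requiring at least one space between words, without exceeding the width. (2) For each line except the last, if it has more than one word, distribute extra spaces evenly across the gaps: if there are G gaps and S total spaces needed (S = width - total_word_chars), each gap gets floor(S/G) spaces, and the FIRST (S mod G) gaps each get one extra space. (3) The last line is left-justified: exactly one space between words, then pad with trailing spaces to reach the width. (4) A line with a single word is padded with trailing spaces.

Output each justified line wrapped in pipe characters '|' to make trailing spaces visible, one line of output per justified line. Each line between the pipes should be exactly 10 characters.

Line 1: ['wind', 'rain'] (min_width=9, slack=1)
Line 2: ['draw', 'voice'] (min_width=10, slack=0)
Line 3: ['forest', 'be'] (min_width=9, slack=1)
Line 4: ['capture'] (min_width=7, slack=3)
Line 5: ['this', 'new'] (min_width=8, slack=2)
Line 6: ['slow', 'data'] (min_width=9, slack=1)
Line 7: ['dirty'] (min_width=5, slack=5)
Line 8: ['standard'] (min_width=8, slack=2)
Line 9: ['segment'] (min_width=7, slack=3)
Line 10: ['salty'] (min_width=5, slack=5)
Line 11: ['sound'] (min_width=5, slack=5)
Line 12: ['window', 'a'] (min_width=8, slack=2)
Line 13: ['version'] (min_width=7, slack=3)

Answer: |wind  rain|
|draw voice|
|forest  be|
|capture   |
|this   new|
|slow  data|
|dirty     |
|standard  |
|segment   |
|salty     |
|sound     |
|window   a|
|version   |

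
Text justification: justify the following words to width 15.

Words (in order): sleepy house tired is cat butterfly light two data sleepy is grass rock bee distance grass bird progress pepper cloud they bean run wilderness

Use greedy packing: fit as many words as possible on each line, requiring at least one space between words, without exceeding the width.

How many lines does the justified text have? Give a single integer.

Line 1: ['sleepy', 'house'] (min_width=12, slack=3)
Line 2: ['tired', 'is', 'cat'] (min_width=12, slack=3)
Line 3: ['butterfly', 'light'] (min_width=15, slack=0)
Line 4: ['two', 'data', 'sleepy'] (min_width=15, slack=0)
Line 5: ['is', 'grass', 'rock'] (min_width=13, slack=2)
Line 6: ['bee', 'distance'] (min_width=12, slack=3)
Line 7: ['grass', 'bird'] (min_width=10, slack=5)
Line 8: ['progress', 'pepper'] (min_width=15, slack=0)
Line 9: ['cloud', 'they', 'bean'] (min_width=15, slack=0)
Line 10: ['run', 'wilderness'] (min_width=14, slack=1)
Total lines: 10

Answer: 10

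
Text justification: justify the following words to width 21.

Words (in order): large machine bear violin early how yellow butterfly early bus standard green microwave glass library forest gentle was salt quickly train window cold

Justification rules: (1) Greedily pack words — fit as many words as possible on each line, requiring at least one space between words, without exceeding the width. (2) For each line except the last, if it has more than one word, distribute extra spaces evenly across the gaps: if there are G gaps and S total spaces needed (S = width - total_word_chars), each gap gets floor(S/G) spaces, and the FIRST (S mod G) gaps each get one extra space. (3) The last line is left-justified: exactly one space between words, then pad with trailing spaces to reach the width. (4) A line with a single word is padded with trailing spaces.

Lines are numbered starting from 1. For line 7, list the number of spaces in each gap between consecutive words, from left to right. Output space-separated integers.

Answer: 4 3

Derivation:
Line 1: ['large', 'machine', 'bear'] (min_width=18, slack=3)
Line 2: ['violin', 'early', 'how'] (min_width=16, slack=5)
Line 3: ['yellow', 'butterfly'] (min_width=16, slack=5)
Line 4: ['early', 'bus', 'standard'] (min_width=18, slack=3)
Line 5: ['green', 'microwave', 'glass'] (min_width=21, slack=0)
Line 6: ['library', 'forest', 'gentle'] (min_width=21, slack=0)
Line 7: ['was', 'salt', 'quickly'] (min_width=16, slack=5)
Line 8: ['train', 'window', 'cold'] (min_width=17, slack=4)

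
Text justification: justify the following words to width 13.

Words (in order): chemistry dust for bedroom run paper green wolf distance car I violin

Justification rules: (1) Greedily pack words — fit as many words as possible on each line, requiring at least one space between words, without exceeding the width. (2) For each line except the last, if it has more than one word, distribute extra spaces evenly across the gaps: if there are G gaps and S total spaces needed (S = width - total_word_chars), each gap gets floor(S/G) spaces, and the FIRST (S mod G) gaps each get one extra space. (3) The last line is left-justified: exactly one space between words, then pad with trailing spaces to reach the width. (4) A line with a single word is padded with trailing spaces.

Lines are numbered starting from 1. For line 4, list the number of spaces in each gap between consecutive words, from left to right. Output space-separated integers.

Answer: 3

Derivation:
Line 1: ['chemistry'] (min_width=9, slack=4)
Line 2: ['dust', 'for'] (min_width=8, slack=5)
Line 3: ['bedroom', 'run'] (min_width=11, slack=2)
Line 4: ['paper', 'green'] (min_width=11, slack=2)
Line 5: ['wolf', 'distance'] (min_width=13, slack=0)
Line 6: ['car', 'I', 'violin'] (min_width=12, slack=1)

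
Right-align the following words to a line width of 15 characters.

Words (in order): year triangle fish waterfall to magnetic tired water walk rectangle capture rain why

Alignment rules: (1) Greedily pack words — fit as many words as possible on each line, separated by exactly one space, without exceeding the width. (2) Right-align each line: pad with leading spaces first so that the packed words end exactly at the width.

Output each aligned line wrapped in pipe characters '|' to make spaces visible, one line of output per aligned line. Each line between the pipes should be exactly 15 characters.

Line 1: ['year', 'triangle'] (min_width=13, slack=2)
Line 2: ['fish', 'waterfall'] (min_width=14, slack=1)
Line 3: ['to', 'magnetic'] (min_width=11, slack=4)
Line 4: ['tired', 'water'] (min_width=11, slack=4)
Line 5: ['walk', 'rectangle'] (min_width=14, slack=1)
Line 6: ['capture', 'rain'] (min_width=12, slack=3)
Line 7: ['why'] (min_width=3, slack=12)

Answer: |  year triangle|
| fish waterfall|
|    to magnetic|
|    tired water|
| walk rectangle|
|   capture rain|
|            why|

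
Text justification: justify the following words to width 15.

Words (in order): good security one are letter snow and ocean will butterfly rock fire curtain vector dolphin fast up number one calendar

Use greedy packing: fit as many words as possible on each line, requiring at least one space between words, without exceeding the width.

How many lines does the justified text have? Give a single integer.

Line 1: ['good', 'security'] (min_width=13, slack=2)
Line 2: ['one', 'are', 'letter'] (min_width=14, slack=1)
Line 3: ['snow', 'and', 'ocean'] (min_width=14, slack=1)
Line 4: ['will', 'butterfly'] (min_width=14, slack=1)
Line 5: ['rock', 'fire'] (min_width=9, slack=6)
Line 6: ['curtain', 'vector'] (min_width=14, slack=1)
Line 7: ['dolphin', 'fast', 'up'] (min_width=15, slack=0)
Line 8: ['number', 'one'] (min_width=10, slack=5)
Line 9: ['calendar'] (min_width=8, slack=7)
Total lines: 9

Answer: 9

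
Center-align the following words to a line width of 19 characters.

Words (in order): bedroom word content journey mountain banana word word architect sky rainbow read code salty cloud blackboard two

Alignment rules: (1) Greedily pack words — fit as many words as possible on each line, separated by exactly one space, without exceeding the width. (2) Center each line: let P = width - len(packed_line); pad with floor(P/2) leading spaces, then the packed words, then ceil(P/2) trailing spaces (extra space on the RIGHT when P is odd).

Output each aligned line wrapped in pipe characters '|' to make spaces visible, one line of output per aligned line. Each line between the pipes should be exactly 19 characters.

Answer: |   bedroom word    |
|  content journey  |
|  mountain banana  |
|word word architect|
| sky rainbow read  |
| code salty cloud  |
|  blackboard two   |

Derivation:
Line 1: ['bedroom', 'word'] (min_width=12, slack=7)
Line 2: ['content', 'journey'] (min_width=15, slack=4)
Line 3: ['mountain', 'banana'] (min_width=15, slack=4)
Line 4: ['word', 'word', 'architect'] (min_width=19, slack=0)
Line 5: ['sky', 'rainbow', 'read'] (min_width=16, slack=3)
Line 6: ['code', 'salty', 'cloud'] (min_width=16, slack=3)
Line 7: ['blackboard', 'two'] (min_width=14, slack=5)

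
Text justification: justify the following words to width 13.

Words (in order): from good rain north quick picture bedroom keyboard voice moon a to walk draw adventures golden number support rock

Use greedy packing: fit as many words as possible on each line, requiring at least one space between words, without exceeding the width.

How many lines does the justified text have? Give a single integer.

Line 1: ['from', 'good'] (min_width=9, slack=4)
Line 2: ['rain', 'north'] (min_width=10, slack=3)
Line 3: ['quick', 'picture'] (min_width=13, slack=0)
Line 4: ['bedroom'] (min_width=7, slack=6)
Line 5: ['keyboard'] (min_width=8, slack=5)
Line 6: ['voice', 'moon', 'a'] (min_width=12, slack=1)
Line 7: ['to', 'walk', 'draw'] (min_width=12, slack=1)
Line 8: ['adventures'] (min_width=10, slack=3)
Line 9: ['golden', 'number'] (min_width=13, slack=0)
Line 10: ['support', 'rock'] (min_width=12, slack=1)
Total lines: 10

Answer: 10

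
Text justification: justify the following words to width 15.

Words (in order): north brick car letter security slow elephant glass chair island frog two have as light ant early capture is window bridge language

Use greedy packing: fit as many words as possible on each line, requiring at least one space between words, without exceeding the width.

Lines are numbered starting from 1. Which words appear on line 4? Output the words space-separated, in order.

Answer: glass chair

Derivation:
Line 1: ['north', 'brick', 'car'] (min_width=15, slack=0)
Line 2: ['letter', 'security'] (min_width=15, slack=0)
Line 3: ['slow', 'elephant'] (min_width=13, slack=2)
Line 4: ['glass', 'chair'] (min_width=11, slack=4)
Line 5: ['island', 'frog', 'two'] (min_width=15, slack=0)
Line 6: ['have', 'as', 'light'] (min_width=13, slack=2)
Line 7: ['ant', 'early'] (min_width=9, slack=6)
Line 8: ['capture', 'is'] (min_width=10, slack=5)
Line 9: ['window', 'bridge'] (min_width=13, slack=2)
Line 10: ['language'] (min_width=8, slack=7)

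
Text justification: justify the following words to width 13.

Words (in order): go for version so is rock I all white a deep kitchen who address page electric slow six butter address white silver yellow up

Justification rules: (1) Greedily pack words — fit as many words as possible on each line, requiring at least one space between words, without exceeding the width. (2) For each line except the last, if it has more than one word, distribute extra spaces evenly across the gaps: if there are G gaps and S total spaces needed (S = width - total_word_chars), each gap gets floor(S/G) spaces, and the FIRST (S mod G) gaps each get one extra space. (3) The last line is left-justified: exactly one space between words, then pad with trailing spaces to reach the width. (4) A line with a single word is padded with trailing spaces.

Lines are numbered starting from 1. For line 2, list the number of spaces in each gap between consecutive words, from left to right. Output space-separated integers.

Answer: 1 1

Derivation:
Line 1: ['go', 'for'] (min_width=6, slack=7)
Line 2: ['version', 'so', 'is'] (min_width=13, slack=0)
Line 3: ['rock', 'I', 'all'] (min_width=10, slack=3)
Line 4: ['white', 'a', 'deep'] (min_width=12, slack=1)
Line 5: ['kitchen', 'who'] (min_width=11, slack=2)
Line 6: ['address', 'page'] (min_width=12, slack=1)
Line 7: ['electric', 'slow'] (min_width=13, slack=0)
Line 8: ['six', 'butter'] (min_width=10, slack=3)
Line 9: ['address', 'white'] (min_width=13, slack=0)
Line 10: ['silver', 'yellow'] (min_width=13, slack=0)
Line 11: ['up'] (min_width=2, slack=11)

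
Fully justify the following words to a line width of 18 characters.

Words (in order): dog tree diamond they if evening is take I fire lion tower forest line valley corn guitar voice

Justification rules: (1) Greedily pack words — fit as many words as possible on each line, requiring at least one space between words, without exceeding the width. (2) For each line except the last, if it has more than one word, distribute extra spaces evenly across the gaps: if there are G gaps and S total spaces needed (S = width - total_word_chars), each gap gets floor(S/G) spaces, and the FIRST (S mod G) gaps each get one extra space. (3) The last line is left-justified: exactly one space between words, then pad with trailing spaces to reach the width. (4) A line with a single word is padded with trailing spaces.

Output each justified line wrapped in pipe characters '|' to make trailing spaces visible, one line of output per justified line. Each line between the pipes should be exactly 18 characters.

Line 1: ['dog', 'tree', 'diamond'] (min_width=16, slack=2)
Line 2: ['they', 'if', 'evening', 'is'] (min_width=18, slack=0)
Line 3: ['take', 'I', 'fire', 'lion'] (min_width=16, slack=2)
Line 4: ['tower', 'forest', 'line'] (min_width=17, slack=1)
Line 5: ['valley', 'corn', 'guitar'] (min_width=18, slack=0)
Line 6: ['voice'] (min_width=5, slack=13)

Answer: |dog  tree  diamond|
|they if evening is|
|take  I  fire lion|
|tower  forest line|
|valley corn guitar|
|voice             |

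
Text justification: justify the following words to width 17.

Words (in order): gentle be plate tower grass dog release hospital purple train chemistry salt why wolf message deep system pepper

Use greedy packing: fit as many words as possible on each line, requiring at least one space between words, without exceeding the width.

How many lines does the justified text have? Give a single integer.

Line 1: ['gentle', 'be', 'plate'] (min_width=15, slack=2)
Line 2: ['tower', 'grass', 'dog'] (min_width=15, slack=2)
Line 3: ['release', 'hospital'] (min_width=16, slack=1)
Line 4: ['purple', 'train'] (min_width=12, slack=5)
Line 5: ['chemistry', 'salt'] (min_width=14, slack=3)
Line 6: ['why', 'wolf', 'message'] (min_width=16, slack=1)
Line 7: ['deep', 'system'] (min_width=11, slack=6)
Line 8: ['pepper'] (min_width=6, slack=11)
Total lines: 8

Answer: 8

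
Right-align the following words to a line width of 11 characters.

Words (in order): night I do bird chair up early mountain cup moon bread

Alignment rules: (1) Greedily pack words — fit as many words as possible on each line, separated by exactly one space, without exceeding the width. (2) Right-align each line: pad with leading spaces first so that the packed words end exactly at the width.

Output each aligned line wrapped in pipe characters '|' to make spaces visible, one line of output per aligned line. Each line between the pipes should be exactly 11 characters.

Answer: | night I do|
| bird chair|
|   up early|
|   mountain|
|   cup moon|
|      bread|

Derivation:
Line 1: ['night', 'I', 'do'] (min_width=10, slack=1)
Line 2: ['bird', 'chair'] (min_width=10, slack=1)
Line 3: ['up', 'early'] (min_width=8, slack=3)
Line 4: ['mountain'] (min_width=8, slack=3)
Line 5: ['cup', 'moon'] (min_width=8, slack=3)
Line 6: ['bread'] (min_width=5, slack=6)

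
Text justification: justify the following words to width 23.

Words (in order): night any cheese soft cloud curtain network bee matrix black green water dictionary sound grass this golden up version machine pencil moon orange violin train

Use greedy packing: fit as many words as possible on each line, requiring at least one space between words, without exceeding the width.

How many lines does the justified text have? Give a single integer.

Line 1: ['night', 'any', 'cheese', 'soft'] (min_width=21, slack=2)
Line 2: ['cloud', 'curtain', 'network'] (min_width=21, slack=2)
Line 3: ['bee', 'matrix', 'black', 'green'] (min_width=22, slack=1)
Line 4: ['water', 'dictionary', 'sound'] (min_width=22, slack=1)
Line 5: ['grass', 'this', 'golden', 'up'] (min_width=20, slack=3)
Line 6: ['version', 'machine', 'pencil'] (min_width=22, slack=1)
Line 7: ['moon', 'orange', 'violin'] (min_width=18, slack=5)
Line 8: ['train'] (min_width=5, slack=18)
Total lines: 8

Answer: 8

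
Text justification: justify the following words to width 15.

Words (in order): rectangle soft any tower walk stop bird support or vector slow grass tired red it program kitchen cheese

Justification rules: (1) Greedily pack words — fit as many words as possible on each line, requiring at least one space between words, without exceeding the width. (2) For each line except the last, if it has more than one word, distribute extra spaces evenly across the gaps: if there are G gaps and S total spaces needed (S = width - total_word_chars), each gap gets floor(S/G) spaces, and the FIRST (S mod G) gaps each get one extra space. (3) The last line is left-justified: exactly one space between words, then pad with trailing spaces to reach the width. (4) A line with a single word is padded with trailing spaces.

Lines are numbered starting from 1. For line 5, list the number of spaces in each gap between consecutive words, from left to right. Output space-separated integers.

Line 1: ['rectangle', 'soft'] (min_width=14, slack=1)
Line 2: ['any', 'tower', 'walk'] (min_width=14, slack=1)
Line 3: ['stop', 'bird'] (min_width=9, slack=6)
Line 4: ['support', 'or'] (min_width=10, slack=5)
Line 5: ['vector', 'slow'] (min_width=11, slack=4)
Line 6: ['grass', 'tired', 'red'] (min_width=15, slack=0)
Line 7: ['it', 'program'] (min_width=10, slack=5)
Line 8: ['kitchen', 'cheese'] (min_width=14, slack=1)

Answer: 5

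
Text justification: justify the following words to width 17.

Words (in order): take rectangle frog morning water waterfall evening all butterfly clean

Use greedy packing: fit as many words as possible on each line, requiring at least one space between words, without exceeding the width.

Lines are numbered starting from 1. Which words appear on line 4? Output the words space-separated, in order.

Line 1: ['take', 'rectangle'] (min_width=14, slack=3)
Line 2: ['frog', 'morning'] (min_width=12, slack=5)
Line 3: ['water', 'waterfall'] (min_width=15, slack=2)
Line 4: ['evening', 'all'] (min_width=11, slack=6)
Line 5: ['butterfly', 'clean'] (min_width=15, slack=2)

Answer: evening all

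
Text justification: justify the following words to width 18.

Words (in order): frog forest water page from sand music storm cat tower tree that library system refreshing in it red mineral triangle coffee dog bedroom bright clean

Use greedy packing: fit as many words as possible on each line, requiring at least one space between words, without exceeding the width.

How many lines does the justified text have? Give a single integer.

Answer: 10

Derivation:
Line 1: ['frog', 'forest', 'water'] (min_width=17, slack=1)
Line 2: ['page', 'from', 'sand'] (min_width=14, slack=4)
Line 3: ['music', 'storm', 'cat'] (min_width=15, slack=3)
Line 4: ['tower', 'tree', 'that'] (min_width=15, slack=3)
Line 5: ['library', 'system'] (min_width=14, slack=4)
Line 6: ['refreshing', 'in', 'it'] (min_width=16, slack=2)
Line 7: ['red', 'mineral'] (min_width=11, slack=7)
Line 8: ['triangle', 'coffee'] (min_width=15, slack=3)
Line 9: ['dog', 'bedroom', 'bright'] (min_width=18, slack=0)
Line 10: ['clean'] (min_width=5, slack=13)
Total lines: 10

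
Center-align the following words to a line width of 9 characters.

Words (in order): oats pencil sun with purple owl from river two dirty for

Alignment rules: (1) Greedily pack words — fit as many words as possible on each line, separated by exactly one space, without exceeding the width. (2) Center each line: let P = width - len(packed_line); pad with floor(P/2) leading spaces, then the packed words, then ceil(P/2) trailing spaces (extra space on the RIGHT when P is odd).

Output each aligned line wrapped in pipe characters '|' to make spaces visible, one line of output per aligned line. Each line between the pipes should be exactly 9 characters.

Answer: |  oats   |
| pencil  |
|sun with |
| purple  |
|owl from |
|river two|
|dirty for|

Derivation:
Line 1: ['oats'] (min_width=4, slack=5)
Line 2: ['pencil'] (min_width=6, slack=3)
Line 3: ['sun', 'with'] (min_width=8, slack=1)
Line 4: ['purple'] (min_width=6, slack=3)
Line 5: ['owl', 'from'] (min_width=8, slack=1)
Line 6: ['river', 'two'] (min_width=9, slack=0)
Line 7: ['dirty', 'for'] (min_width=9, slack=0)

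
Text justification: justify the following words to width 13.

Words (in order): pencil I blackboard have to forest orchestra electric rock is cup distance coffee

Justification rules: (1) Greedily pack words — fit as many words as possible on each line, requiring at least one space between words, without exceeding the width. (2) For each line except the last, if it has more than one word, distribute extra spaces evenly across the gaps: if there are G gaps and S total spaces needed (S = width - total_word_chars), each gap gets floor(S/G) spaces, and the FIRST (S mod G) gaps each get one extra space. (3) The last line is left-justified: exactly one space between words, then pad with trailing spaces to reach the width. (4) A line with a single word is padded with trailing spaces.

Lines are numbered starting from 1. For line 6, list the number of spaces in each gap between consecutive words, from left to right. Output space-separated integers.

Line 1: ['pencil', 'I'] (min_width=8, slack=5)
Line 2: ['blackboard'] (min_width=10, slack=3)
Line 3: ['have', 'to'] (min_width=7, slack=6)
Line 4: ['forest'] (min_width=6, slack=7)
Line 5: ['orchestra'] (min_width=9, slack=4)
Line 6: ['electric', 'rock'] (min_width=13, slack=0)
Line 7: ['is', 'cup'] (min_width=6, slack=7)
Line 8: ['distance'] (min_width=8, slack=5)
Line 9: ['coffee'] (min_width=6, slack=7)

Answer: 1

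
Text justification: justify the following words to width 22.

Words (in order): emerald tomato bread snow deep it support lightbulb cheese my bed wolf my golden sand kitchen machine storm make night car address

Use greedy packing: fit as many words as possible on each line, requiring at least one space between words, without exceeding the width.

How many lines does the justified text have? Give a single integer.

Answer: 7

Derivation:
Line 1: ['emerald', 'tomato', 'bread'] (min_width=20, slack=2)
Line 2: ['snow', 'deep', 'it', 'support'] (min_width=20, slack=2)
Line 3: ['lightbulb', 'cheese', 'my'] (min_width=19, slack=3)
Line 4: ['bed', 'wolf', 'my', 'golden'] (min_width=18, slack=4)
Line 5: ['sand', 'kitchen', 'machine'] (min_width=20, slack=2)
Line 6: ['storm', 'make', 'night', 'car'] (min_width=20, slack=2)
Line 7: ['address'] (min_width=7, slack=15)
Total lines: 7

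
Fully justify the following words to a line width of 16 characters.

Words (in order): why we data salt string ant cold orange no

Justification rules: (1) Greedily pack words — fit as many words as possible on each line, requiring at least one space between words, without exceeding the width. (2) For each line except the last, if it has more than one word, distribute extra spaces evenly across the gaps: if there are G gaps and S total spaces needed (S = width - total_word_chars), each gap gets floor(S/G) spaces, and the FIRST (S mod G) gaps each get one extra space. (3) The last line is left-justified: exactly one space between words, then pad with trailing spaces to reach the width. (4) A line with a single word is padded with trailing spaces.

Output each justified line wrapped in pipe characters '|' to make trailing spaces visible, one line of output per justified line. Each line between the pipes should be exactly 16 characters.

Line 1: ['why', 'we', 'data', 'salt'] (min_width=16, slack=0)
Line 2: ['string', 'ant', 'cold'] (min_width=15, slack=1)
Line 3: ['orange', 'no'] (min_width=9, slack=7)

Answer: |why we data salt|
|string  ant cold|
|orange no       |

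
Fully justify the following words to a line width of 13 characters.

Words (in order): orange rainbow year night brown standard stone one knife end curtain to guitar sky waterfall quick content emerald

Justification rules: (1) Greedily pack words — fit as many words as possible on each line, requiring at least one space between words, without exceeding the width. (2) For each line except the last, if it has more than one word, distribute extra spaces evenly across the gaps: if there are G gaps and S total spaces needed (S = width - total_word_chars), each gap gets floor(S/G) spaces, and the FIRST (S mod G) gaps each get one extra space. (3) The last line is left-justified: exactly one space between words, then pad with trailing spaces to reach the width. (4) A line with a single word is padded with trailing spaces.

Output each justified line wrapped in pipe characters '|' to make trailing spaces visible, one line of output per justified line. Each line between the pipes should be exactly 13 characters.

Line 1: ['orange'] (min_width=6, slack=7)
Line 2: ['rainbow', 'year'] (min_width=12, slack=1)
Line 3: ['night', 'brown'] (min_width=11, slack=2)
Line 4: ['standard'] (min_width=8, slack=5)
Line 5: ['stone', 'one'] (min_width=9, slack=4)
Line 6: ['knife', 'end'] (min_width=9, slack=4)
Line 7: ['curtain', 'to'] (min_width=10, slack=3)
Line 8: ['guitar', 'sky'] (min_width=10, slack=3)
Line 9: ['waterfall'] (min_width=9, slack=4)
Line 10: ['quick', 'content'] (min_width=13, slack=0)
Line 11: ['emerald'] (min_width=7, slack=6)

Answer: |orange       |
|rainbow  year|
|night   brown|
|standard     |
|stone     one|
|knife     end|
|curtain    to|
|guitar    sky|
|waterfall    |
|quick content|
|emerald      |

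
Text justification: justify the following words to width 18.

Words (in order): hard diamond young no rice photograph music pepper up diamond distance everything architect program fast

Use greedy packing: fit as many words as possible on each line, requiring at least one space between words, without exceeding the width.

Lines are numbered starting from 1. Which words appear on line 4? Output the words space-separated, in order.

Answer: diamond distance

Derivation:
Line 1: ['hard', 'diamond', 'young'] (min_width=18, slack=0)
Line 2: ['no', 'rice', 'photograph'] (min_width=18, slack=0)
Line 3: ['music', 'pepper', 'up'] (min_width=15, slack=3)
Line 4: ['diamond', 'distance'] (min_width=16, slack=2)
Line 5: ['everything'] (min_width=10, slack=8)
Line 6: ['architect', 'program'] (min_width=17, slack=1)
Line 7: ['fast'] (min_width=4, slack=14)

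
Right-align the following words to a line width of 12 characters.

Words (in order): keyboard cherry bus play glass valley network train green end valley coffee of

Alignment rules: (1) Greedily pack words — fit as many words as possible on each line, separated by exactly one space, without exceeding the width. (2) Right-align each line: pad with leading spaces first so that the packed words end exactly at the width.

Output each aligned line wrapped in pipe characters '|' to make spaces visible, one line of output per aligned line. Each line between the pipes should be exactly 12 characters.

Answer: |    keyboard|
|  cherry bus|
|  play glass|
|      valley|
|     network|
| train green|
|  end valley|
|   coffee of|

Derivation:
Line 1: ['keyboard'] (min_width=8, slack=4)
Line 2: ['cherry', 'bus'] (min_width=10, slack=2)
Line 3: ['play', 'glass'] (min_width=10, slack=2)
Line 4: ['valley'] (min_width=6, slack=6)
Line 5: ['network'] (min_width=7, slack=5)
Line 6: ['train', 'green'] (min_width=11, slack=1)
Line 7: ['end', 'valley'] (min_width=10, slack=2)
Line 8: ['coffee', 'of'] (min_width=9, slack=3)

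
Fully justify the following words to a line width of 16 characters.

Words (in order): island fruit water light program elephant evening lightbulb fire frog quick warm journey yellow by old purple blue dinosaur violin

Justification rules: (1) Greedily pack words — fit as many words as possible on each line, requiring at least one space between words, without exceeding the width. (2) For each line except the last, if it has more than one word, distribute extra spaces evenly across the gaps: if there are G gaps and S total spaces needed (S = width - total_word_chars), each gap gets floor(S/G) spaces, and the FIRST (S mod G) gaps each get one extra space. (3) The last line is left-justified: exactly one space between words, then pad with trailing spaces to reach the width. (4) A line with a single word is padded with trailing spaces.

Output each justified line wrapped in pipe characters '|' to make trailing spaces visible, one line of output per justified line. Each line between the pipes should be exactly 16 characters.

Line 1: ['island', 'fruit'] (min_width=12, slack=4)
Line 2: ['water', 'light'] (min_width=11, slack=5)
Line 3: ['program', 'elephant'] (min_width=16, slack=0)
Line 4: ['evening'] (min_width=7, slack=9)
Line 5: ['lightbulb', 'fire'] (min_width=14, slack=2)
Line 6: ['frog', 'quick', 'warm'] (min_width=15, slack=1)
Line 7: ['journey', 'yellow'] (min_width=14, slack=2)
Line 8: ['by', 'old', 'purple'] (min_width=13, slack=3)
Line 9: ['blue', 'dinosaur'] (min_width=13, slack=3)
Line 10: ['violin'] (min_width=6, slack=10)

Answer: |island     fruit|
|water      light|
|program elephant|
|evening         |
|lightbulb   fire|
|frog  quick warm|
|journey   yellow|
|by   old  purple|
|blue    dinosaur|
|violin          |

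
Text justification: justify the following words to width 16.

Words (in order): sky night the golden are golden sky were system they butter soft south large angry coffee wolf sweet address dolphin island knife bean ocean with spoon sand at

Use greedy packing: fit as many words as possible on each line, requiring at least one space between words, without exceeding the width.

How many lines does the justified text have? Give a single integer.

Answer: 12

Derivation:
Line 1: ['sky', 'night', 'the'] (min_width=13, slack=3)
Line 2: ['golden', 'are'] (min_width=10, slack=6)
Line 3: ['golden', 'sky', 'were'] (min_width=15, slack=1)
Line 4: ['system', 'they'] (min_width=11, slack=5)
Line 5: ['butter', 'soft'] (min_width=11, slack=5)
Line 6: ['south', 'large'] (min_width=11, slack=5)
Line 7: ['angry', 'coffee'] (min_width=12, slack=4)
Line 8: ['wolf', 'sweet'] (min_width=10, slack=6)
Line 9: ['address', 'dolphin'] (min_width=15, slack=1)
Line 10: ['island', 'knife'] (min_width=12, slack=4)
Line 11: ['bean', 'ocean', 'with'] (min_width=15, slack=1)
Line 12: ['spoon', 'sand', 'at'] (min_width=13, slack=3)
Total lines: 12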